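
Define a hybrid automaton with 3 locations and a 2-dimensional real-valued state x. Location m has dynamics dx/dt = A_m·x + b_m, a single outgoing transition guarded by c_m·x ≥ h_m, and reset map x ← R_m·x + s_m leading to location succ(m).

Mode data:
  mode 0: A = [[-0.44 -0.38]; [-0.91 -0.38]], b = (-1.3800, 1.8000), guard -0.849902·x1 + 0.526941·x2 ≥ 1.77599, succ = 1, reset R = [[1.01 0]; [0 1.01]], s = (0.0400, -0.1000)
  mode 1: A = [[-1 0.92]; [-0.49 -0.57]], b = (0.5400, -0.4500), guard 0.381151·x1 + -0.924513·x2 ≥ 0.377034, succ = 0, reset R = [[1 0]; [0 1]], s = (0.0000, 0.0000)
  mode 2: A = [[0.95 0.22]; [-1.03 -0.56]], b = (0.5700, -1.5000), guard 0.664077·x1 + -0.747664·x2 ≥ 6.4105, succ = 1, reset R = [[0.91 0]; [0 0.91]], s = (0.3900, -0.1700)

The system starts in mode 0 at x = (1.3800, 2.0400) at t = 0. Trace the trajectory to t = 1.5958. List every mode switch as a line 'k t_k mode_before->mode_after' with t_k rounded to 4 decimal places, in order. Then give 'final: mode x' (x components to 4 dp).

Mode 0: guard c·x = 1.7760 hit at Δt = 0.7979 (t = 0.7979), x⁻ = (-0.5196, 2.5324) → reset → x⁺ = (-0.4848, 2.4577), jump to mode 1
Mode 1: flow for 0.7979 to horizon, guard not reached → x = (0.9381, 1.1286)

1 0.7979 0->1
final: 1 0.9381 1.1286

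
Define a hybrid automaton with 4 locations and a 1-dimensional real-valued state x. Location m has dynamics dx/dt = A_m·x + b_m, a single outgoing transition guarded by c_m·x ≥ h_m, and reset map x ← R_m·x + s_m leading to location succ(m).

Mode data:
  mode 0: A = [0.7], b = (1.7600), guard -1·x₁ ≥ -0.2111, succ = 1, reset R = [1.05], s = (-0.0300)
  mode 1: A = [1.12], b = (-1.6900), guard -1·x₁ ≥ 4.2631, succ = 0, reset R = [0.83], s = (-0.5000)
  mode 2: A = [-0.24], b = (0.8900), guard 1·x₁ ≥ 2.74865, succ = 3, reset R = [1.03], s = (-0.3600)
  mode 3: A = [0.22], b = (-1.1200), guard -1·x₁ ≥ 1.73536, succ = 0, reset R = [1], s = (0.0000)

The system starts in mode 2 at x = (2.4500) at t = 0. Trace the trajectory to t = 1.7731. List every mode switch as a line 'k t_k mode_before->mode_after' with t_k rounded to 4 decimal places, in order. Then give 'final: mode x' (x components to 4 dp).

1 1.1289 2->3
final: 3 2.0722

Mode 2: guard c·x = 2.7487 hit at Δt = 1.1289 (t = 1.1289), x⁻ = (2.7486) → reset → x⁺ = (2.4711), jump to mode 3
Mode 3: flow for 0.6442 to horizon, guard not reached → x = (2.0722)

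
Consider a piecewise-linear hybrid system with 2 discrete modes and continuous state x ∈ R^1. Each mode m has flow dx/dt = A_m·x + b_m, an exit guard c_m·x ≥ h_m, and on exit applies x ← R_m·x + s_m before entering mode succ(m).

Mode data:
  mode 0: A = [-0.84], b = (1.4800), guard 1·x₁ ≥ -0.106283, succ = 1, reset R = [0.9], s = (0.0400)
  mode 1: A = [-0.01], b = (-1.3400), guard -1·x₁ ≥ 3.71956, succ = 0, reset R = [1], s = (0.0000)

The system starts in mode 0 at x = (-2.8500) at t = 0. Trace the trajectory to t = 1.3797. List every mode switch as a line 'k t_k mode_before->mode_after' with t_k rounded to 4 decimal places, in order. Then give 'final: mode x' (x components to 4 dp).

1 1.0758 0->1
final: 1 -0.4621

Mode 0: guard c·x = -0.1063 hit at Δt = 1.0758 (t = 1.0758), x⁻ = (-0.1063) → reset → x⁺ = (-0.0557), jump to mode 1
Mode 1: flow for 0.3039 to horizon, guard not reached → x = (-0.4621)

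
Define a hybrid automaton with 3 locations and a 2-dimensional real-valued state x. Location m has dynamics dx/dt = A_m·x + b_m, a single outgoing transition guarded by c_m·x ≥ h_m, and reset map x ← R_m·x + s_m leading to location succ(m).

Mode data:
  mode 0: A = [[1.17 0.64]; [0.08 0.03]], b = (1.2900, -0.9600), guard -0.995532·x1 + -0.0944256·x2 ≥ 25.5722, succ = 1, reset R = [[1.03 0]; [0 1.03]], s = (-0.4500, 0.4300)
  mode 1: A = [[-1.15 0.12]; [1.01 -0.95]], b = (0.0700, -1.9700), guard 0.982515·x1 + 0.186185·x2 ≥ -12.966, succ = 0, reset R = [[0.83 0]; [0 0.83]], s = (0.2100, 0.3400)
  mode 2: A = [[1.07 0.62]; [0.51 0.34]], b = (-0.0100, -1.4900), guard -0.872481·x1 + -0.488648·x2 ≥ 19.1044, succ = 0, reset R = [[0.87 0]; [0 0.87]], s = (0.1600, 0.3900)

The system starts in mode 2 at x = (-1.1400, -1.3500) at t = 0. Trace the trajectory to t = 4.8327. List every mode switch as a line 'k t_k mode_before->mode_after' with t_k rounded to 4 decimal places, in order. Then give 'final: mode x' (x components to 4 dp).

Mode 2: guard c·x = 19.1044 hit at Δt = 1.5831 (t = 1.5831), x⁻ = (-15.7357, -11.0004) → reset → x⁺ = (-13.5300, -9.1803), jump to mode 0
Mode 0: guard c·x = 25.5722 hit at Δt = 0.4180 (t = 2.0011), x⁻ = (-24.7075, -10.3268) → reset → x⁺ = (-25.8987, -10.2066), jump to mode 1
Mode 1: guard c·x = -12.9660 hit at Δt = 0.8796 (t = 2.8807), x⁻ = (-10.3375, -15.0883) → reset → x⁺ = (-8.3702, -12.1833), jump to mode 0
Mode 0: guard c·x = 25.5722 hit at Δt = 0.6422 (t = 3.5229), x⁻ = (-24.3746, -13.8364) → reset → x⁺ = (-25.5558, -13.8215), jump to mode 1
Mode 1: guard c·x = -12.9660 hit at Δt = 0.9092 (t = 4.4321), x⁻ = (-10.0699, -16.5009) → reset → x⁺ = (-8.1480, -13.3557), jump to mode 0
Mode 0: flow for 0.4006 to horizon, guard not reached → x = (-16.8625, -14.2954)

1 1.5831 2->0
2 2.0011 0->1
3 2.8807 1->0
4 3.5229 0->1
5 4.4321 1->0
final: 0 -16.8625 -14.2954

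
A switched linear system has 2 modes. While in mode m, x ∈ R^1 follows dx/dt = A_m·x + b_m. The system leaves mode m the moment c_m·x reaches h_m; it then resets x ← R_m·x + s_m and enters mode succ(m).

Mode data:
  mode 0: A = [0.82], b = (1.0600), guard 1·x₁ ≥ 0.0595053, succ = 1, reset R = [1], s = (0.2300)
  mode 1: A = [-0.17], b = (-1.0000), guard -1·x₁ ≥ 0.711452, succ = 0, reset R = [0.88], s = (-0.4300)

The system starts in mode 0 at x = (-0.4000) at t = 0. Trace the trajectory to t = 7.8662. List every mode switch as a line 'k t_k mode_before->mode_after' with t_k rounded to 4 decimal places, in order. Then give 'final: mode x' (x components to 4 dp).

Mode 0: guard c·x = 0.0595 hit at Δt = 0.5064 (t = 0.5064), x⁻ = (0.0595) → reset → x⁺ = (0.2895), jump to mode 1
Mode 1: guard c·x = 0.7115 hit at Δt = 1.0409 (t = 1.5473), x⁻ = (-0.7115) → reset → x⁺ = (-1.0561), jump to mode 0
Mode 0: guard c·x = 0.0595 hit at Δt = 2.1257 (t = 3.6730), x⁻ = (0.0595) → reset → x⁺ = (0.2895), jump to mode 1
Mode 1: guard c·x = 0.7115 hit at Δt = 1.0409 (t = 4.7139), x⁻ = (-0.7115) → reset → x⁺ = (-1.0561), jump to mode 0
Mode 0: guard c·x = 0.0595 hit at Δt = 2.1257 (t = 6.8396), x⁻ = (0.0595) → reset → x⁺ = (0.2895), jump to mode 1
Mode 1: flow for 1.0266 to horizon, guard not reached → x = (-0.6988)

1 0.5064 0->1
2 1.5473 1->0
3 3.6730 0->1
4 4.7139 1->0
5 6.8396 0->1
final: 1 -0.6988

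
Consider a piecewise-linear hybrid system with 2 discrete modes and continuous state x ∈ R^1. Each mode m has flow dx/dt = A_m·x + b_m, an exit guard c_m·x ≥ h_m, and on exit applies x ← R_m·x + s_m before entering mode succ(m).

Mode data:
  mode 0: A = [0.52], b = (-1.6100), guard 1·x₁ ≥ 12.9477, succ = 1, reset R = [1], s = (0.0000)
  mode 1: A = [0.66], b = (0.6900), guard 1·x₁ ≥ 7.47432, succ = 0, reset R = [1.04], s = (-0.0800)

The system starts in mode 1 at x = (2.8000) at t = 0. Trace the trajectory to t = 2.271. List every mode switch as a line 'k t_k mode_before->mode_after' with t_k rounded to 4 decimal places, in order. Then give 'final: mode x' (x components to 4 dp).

1 1.2053 1->0
final: 0 11.0974

Mode 1: guard c·x = 7.4743 hit at Δt = 1.2053 (t = 1.2053), x⁻ = (7.4743) → reset → x⁺ = (7.6933), jump to mode 0
Mode 0: flow for 1.0657 to horizon, guard not reached → x = (11.0974)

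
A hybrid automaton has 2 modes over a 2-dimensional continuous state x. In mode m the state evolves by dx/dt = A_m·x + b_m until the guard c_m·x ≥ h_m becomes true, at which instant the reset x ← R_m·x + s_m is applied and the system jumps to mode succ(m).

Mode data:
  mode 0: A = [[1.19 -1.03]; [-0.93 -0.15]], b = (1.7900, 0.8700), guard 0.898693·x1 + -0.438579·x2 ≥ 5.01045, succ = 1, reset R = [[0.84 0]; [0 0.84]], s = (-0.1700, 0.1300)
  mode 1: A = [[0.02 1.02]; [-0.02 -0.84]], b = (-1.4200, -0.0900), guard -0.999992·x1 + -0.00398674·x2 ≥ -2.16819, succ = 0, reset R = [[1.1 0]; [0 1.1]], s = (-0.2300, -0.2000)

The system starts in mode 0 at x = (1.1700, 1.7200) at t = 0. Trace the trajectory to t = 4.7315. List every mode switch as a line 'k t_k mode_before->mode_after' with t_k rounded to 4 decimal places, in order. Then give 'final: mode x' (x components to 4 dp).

1 1.0950 0->1
2 2.6062 1->0
3 3.0288 0->1
4 3.8907 1->0
5 4.2706 0->1
final: 1 2.7461 -0.8825

Mode 0: guard c·x = 5.0104 hit at Δt = 1.0950 (t = 1.0950), x⁻ = (5.4545, -0.2474) → reset → x⁺ = (4.4118, -0.0778), jump to mode 1
Mode 1: guard c·x = -2.1682 hit at Δt = 1.5112 (t = 2.6062), x⁻ = (2.1688, -0.1515) → reset → x⁺ = (2.1557, -0.3667), jump to mode 0
Mode 0: guard c·x = 5.0104 hit at Δt = 0.4226 (t = 3.0288), x⁻ = (4.9462, -1.2890) → reset → x⁺ = (3.9848, -0.9528), jump to mode 1
Mode 1: guard c·x = -2.1682 hit at Δt = 0.8618 (t = 3.8907), x⁻ = (2.1704, -0.5533) → reset → x⁺ = (2.1575, -0.8086), jump to mode 0
Mode 0: guard c·x = 5.0104 hit at Δt = 0.3799 (t = 4.2706), x⁻ = (4.7954, -1.5981) → reset → x⁺ = (3.8581, -1.2124), jump to mode 1
Mode 1: flow for 0.4609 to horizon, guard not reached → x = (2.7461, -0.8825)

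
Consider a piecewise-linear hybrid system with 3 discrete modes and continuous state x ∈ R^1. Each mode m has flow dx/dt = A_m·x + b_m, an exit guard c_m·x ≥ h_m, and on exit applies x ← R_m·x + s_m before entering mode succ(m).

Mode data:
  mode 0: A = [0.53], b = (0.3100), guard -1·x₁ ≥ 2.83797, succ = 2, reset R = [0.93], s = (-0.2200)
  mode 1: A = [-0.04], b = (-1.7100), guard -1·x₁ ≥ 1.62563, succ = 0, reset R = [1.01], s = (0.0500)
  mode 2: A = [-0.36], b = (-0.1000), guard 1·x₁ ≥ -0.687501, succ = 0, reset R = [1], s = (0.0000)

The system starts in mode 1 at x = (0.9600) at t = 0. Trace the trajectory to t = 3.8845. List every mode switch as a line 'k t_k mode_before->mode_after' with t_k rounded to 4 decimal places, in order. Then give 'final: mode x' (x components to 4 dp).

Mode 1: guard c·x = 1.6256 hit at Δt = 1.5244 (t = 1.5244), x⁻ = (-1.6256) → reset → x⁺ = (-1.5919), jump to mode 0
Mode 0: guard c·x = 2.8380 hit at Δt = 1.5195 (t = 3.0439), x⁻ = (-2.8380) → reset → x⁺ = (-2.8593), jump to mode 2
Mode 2: flow for 0.8406 to horizon, guard not reached → x = (-2.1852)

1 1.5244 1->0
2 3.0439 0->2
final: 2 -2.1852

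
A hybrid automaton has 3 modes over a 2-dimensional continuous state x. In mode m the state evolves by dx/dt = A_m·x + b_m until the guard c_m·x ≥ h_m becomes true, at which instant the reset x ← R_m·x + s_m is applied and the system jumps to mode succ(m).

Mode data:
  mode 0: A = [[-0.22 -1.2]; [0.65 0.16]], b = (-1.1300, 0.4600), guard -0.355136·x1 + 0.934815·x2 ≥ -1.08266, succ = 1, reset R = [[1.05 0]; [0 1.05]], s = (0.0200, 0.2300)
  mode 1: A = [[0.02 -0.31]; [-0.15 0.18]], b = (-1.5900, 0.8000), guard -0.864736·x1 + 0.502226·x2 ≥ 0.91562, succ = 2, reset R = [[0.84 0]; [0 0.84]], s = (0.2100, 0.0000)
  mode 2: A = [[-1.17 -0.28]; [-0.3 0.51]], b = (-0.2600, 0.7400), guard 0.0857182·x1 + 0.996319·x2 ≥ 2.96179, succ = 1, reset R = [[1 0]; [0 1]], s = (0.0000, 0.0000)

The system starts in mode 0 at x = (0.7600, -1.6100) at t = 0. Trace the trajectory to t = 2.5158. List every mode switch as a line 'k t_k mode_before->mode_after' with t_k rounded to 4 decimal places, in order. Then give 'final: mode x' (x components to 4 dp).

Mode 0: guard c·x = -1.0827 hit at Δt = 0.9307 (t = 0.9307), x⁻ = (0.8972, -0.8173) → reset → x⁺ = (0.9621, -0.6282), jump to mode 1
Mode 1: guard c·x = 0.9156 hit at Δt = 1.2184 (t = 2.1491), x⁻ = (-0.8922, 0.2870) → reset → x⁺ = (-0.5394, 0.2411), jump to mode 2
Mode 2: flow for 0.3667 to horizon, guard not reached → x = (-0.4667, 0.6493)

1 0.9307 0->1
2 2.1491 1->2
final: 2 -0.4667 0.6493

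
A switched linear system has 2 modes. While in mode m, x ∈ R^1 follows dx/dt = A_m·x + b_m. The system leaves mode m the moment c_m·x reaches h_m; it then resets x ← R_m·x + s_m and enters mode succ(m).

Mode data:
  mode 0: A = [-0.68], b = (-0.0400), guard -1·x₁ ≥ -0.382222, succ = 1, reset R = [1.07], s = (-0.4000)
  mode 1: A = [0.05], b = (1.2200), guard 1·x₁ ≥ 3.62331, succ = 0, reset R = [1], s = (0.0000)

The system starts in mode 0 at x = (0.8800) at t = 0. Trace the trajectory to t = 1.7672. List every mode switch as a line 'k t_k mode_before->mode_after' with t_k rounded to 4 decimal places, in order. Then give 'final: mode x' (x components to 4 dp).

1 1.1110 0->1
final: 1 0.8231

Mode 0: guard c·x = -0.3822 hit at Δt = 1.1110 (t = 1.1110), x⁻ = (0.3822) → reset → x⁺ = (0.0090), jump to mode 1
Mode 1: flow for 0.6562 to horizon, guard not reached → x = (0.8231)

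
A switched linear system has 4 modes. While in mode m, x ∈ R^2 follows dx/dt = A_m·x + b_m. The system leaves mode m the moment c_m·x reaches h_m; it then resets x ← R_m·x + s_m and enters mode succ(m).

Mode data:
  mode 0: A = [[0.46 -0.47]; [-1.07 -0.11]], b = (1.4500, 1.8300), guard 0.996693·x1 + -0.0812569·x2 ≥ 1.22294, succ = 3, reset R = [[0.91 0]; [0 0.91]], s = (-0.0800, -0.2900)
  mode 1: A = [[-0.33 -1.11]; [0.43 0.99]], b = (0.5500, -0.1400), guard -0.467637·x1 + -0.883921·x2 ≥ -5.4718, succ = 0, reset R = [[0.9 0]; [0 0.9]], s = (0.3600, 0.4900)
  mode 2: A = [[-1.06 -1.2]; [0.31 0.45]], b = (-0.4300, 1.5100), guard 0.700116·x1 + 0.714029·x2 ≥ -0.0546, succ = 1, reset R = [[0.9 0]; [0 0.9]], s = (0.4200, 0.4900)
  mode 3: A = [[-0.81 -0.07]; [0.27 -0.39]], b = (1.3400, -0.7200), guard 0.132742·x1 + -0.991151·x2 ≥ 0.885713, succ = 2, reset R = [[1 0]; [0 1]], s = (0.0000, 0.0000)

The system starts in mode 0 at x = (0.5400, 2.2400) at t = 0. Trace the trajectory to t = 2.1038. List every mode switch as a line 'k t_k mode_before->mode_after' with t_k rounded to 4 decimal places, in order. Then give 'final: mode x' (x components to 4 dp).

1 1.4676 0->3
final: 3 1.3468 1.6472

Mode 0: guard c·x = 1.2229 hit at Δt = 1.4676 (t = 1.4676), x⁻ = (1.4659, 2.9306) → reset → x⁺ = (1.2540, 2.3768), jump to mode 3
Mode 3: flow for 0.6362 to horizon, guard not reached → x = (1.3468, 1.6472)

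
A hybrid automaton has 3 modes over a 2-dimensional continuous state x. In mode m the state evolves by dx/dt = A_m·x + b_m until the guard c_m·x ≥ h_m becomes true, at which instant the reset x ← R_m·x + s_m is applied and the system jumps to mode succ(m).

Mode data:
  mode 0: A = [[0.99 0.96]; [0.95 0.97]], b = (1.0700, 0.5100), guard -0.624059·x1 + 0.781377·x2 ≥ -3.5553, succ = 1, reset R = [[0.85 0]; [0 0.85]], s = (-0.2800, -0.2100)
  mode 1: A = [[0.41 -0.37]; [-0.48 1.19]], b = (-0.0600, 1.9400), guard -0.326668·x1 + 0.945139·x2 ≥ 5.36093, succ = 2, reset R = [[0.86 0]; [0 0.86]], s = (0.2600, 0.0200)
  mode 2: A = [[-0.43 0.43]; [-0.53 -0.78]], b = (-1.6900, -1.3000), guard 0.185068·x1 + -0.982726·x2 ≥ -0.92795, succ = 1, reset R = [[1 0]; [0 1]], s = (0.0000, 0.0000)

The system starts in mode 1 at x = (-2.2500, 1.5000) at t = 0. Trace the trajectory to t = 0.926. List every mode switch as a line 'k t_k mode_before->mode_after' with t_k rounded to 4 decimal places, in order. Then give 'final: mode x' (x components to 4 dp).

Mode 1: guard c·x = 5.3609 hit at Δt = 0.4577 (t = 0.4577), x⁻ = (-3.2696, 4.5420) → reset → x⁺ = (-2.5519, 3.9261), jump to mode 2
Mode 2: flow for 0.4683 to horizon, guard not reached → x = (-2.2081, 2.7020)

1 0.4577 1->2
final: 2 -2.2081 2.7020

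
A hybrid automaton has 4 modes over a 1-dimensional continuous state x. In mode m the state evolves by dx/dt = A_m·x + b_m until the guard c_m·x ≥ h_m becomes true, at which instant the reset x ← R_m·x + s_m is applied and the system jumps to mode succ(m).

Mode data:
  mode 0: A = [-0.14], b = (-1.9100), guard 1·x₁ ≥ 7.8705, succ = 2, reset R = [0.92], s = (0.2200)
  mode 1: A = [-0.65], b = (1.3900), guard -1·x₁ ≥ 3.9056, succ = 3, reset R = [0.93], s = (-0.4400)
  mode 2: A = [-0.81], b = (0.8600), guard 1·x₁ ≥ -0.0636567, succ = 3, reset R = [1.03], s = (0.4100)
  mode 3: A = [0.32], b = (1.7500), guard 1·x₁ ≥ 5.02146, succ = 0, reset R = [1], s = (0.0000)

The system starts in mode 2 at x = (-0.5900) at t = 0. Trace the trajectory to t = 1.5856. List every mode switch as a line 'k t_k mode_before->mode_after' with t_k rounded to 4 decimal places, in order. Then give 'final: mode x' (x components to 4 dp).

1 0.4737 2->3
final: 3 2.8286

Mode 2: guard c·x = -0.0637 hit at Δt = 0.4737 (t = 0.4737), x⁻ = (-0.0637) → reset → x⁺ = (0.3444), jump to mode 3
Mode 3: flow for 1.1119 to horizon, guard not reached → x = (2.8286)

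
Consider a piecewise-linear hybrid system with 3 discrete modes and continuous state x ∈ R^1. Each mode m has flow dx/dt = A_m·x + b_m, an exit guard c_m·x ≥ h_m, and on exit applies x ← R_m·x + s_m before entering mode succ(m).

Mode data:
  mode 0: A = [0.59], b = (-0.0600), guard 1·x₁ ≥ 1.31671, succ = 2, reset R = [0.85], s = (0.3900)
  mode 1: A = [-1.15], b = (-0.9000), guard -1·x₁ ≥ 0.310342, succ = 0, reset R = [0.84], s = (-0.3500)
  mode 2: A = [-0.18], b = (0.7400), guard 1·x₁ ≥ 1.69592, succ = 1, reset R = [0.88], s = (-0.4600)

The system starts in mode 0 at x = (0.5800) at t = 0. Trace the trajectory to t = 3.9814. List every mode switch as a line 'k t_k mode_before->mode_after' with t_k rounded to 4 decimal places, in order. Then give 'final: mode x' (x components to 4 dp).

Mode 0: guard c·x = 1.3167 hit at Δt = 1.5801 (t = 1.5801), x⁻ = (1.3167) → reset → x⁺ = (1.5092), jump to mode 2
Mode 2: guard c·x = 1.6959 hit at Δt = 0.4137 (t = 1.9938), x⁻ = (1.6959) → reset → x⁺ = (1.0324), jump to mode 1
Mode 1: guard c·x = 0.3103 hit at Δt = 1.1707 (t = 3.1645), x⁻ = (-0.3103) → reset → x⁺ = (-0.6107), jump to mode 0
Mode 0: flow for 0.8169 to horizon, guard not reached → x = (-1.0518)

1 1.5801 0->2
2 1.9938 2->1
3 3.1645 1->0
final: 0 -1.0518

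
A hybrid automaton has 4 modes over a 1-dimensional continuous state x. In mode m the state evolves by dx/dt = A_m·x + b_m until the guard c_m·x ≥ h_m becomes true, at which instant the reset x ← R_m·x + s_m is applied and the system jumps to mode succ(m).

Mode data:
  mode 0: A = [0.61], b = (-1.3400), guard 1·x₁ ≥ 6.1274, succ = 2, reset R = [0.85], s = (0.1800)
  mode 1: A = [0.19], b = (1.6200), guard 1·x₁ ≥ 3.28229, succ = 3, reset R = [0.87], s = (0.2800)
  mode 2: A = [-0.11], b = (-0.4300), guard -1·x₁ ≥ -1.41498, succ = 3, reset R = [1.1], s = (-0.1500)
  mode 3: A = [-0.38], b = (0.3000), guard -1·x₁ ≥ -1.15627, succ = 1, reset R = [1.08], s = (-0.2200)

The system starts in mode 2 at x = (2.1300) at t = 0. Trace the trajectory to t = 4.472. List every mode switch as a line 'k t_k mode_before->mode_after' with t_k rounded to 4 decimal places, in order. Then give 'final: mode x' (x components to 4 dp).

Mode 2: guard c·x = -1.4150 hit at Δt = 1.1456 (t = 1.1456), x⁻ = (1.4150) → reset → x⁺ = (1.4065), jump to mode 3
Mode 3: guard c·x = -1.1563 hit at Δt = 1.3686 (t = 2.5142), x⁻ = (1.1563) → reset → x⁺ = (1.0288), jump to mode 1
Mode 1: guard c·x = 3.2823 hit at Δt = 1.1145 (t = 3.6287), x⁻ = (3.2823) → reset → x⁺ = (3.1356), jump to mode 3
Mode 3: flow for 0.8433 to horizon, guard not reached → x = (2.4923)

1 1.1456 2->3
2 2.5142 3->1
3 3.6287 1->3
final: 3 2.4923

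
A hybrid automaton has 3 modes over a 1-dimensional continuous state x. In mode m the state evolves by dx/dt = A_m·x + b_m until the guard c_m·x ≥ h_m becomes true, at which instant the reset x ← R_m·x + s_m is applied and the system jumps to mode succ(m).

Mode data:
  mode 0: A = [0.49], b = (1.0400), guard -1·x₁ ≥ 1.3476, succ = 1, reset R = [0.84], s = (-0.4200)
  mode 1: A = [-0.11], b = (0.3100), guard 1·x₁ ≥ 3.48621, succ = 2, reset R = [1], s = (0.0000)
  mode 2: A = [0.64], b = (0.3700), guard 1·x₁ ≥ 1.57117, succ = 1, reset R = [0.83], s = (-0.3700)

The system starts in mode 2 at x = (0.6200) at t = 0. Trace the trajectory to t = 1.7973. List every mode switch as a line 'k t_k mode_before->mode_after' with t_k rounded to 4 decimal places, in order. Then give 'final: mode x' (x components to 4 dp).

Mode 2: guard c·x = 1.5712 hit at Δt = 0.9131 (t = 0.9131), x⁻ = (1.5712) → reset → x⁺ = (0.9341), jump to mode 1
Mode 1: flow for 0.8842 to horizon, guard not reached → x = (1.1087)

1 0.9131 2->1
final: 1 1.1087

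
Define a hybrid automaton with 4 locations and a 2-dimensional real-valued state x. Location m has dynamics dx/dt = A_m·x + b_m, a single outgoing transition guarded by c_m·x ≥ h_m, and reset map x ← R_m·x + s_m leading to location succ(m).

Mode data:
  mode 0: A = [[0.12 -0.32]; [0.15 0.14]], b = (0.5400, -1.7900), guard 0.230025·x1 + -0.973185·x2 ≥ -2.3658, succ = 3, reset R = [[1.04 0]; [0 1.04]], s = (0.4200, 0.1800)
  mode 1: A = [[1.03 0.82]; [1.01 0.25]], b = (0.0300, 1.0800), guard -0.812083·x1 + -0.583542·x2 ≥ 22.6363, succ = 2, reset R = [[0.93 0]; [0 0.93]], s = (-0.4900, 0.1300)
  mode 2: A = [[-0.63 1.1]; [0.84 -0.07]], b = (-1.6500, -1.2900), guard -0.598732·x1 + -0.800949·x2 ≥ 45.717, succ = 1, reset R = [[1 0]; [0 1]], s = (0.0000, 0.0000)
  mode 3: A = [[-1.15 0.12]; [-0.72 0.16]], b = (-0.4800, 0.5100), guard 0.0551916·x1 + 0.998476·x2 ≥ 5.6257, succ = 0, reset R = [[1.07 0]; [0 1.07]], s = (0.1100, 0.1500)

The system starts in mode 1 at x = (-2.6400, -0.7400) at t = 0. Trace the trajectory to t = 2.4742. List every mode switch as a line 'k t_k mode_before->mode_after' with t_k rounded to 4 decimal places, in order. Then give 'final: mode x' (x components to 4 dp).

Mode 1: guard c·x = 22.6363 hit at Δt = 1.3957 (t = 1.3957), x⁻ = (-19.1623, -12.1241) → reset → x⁺ = (-18.3109, -11.1454), jump to mode 2
Mode 2: flow for 1.0785 to horizon, guard not reached → x = (-29.2069, -31.2883)

1 1.3957 1->2
final: 2 -29.2069 -31.2883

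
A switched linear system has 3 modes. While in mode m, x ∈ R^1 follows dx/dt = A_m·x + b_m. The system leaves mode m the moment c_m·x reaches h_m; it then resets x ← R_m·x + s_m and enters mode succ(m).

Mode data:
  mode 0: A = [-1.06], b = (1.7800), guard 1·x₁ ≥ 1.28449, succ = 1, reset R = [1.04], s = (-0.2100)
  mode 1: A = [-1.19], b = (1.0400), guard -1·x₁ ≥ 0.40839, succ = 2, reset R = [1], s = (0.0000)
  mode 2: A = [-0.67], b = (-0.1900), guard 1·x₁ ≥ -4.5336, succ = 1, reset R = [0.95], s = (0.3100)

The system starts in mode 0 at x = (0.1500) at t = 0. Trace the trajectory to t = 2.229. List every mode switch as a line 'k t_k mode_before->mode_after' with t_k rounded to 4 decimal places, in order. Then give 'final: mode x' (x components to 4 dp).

Mode 0: guard c·x = 1.2845 hit at Δt = 1.2776 (t = 1.2776), x⁻ = (1.2845) → reset → x⁺ = (1.1259), jump to mode 1
Mode 1: flow for 0.9514 to horizon, guard not reached → x = (0.9552)

1 1.2776 0->1
final: 1 0.9552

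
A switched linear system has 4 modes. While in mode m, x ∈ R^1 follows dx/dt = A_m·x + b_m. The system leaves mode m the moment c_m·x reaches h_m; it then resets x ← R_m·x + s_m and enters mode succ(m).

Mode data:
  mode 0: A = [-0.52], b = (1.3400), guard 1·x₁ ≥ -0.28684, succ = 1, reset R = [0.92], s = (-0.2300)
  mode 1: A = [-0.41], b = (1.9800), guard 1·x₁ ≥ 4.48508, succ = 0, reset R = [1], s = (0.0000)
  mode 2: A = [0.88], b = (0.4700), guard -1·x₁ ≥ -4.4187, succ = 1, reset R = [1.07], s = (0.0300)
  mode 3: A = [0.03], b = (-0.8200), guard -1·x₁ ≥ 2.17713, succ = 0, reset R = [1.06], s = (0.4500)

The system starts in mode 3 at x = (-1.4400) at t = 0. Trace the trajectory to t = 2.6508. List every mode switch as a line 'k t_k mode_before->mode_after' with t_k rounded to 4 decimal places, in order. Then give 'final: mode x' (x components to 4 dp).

1 0.8432 3->0
2 1.6842 0->1
final: 1 1.2479

Mode 3: guard c·x = 2.1771 hit at Δt = 0.8432 (t = 0.8432), x⁻ = (-2.1771) → reset → x⁺ = (-1.8578), jump to mode 0
Mode 0: guard c·x = -0.2868 hit at Δt = 0.8410 (t = 1.6842), x⁻ = (-0.2868) → reset → x⁺ = (-0.4939), jump to mode 1
Mode 1: flow for 0.9666 to horizon, guard not reached → x = (1.2479)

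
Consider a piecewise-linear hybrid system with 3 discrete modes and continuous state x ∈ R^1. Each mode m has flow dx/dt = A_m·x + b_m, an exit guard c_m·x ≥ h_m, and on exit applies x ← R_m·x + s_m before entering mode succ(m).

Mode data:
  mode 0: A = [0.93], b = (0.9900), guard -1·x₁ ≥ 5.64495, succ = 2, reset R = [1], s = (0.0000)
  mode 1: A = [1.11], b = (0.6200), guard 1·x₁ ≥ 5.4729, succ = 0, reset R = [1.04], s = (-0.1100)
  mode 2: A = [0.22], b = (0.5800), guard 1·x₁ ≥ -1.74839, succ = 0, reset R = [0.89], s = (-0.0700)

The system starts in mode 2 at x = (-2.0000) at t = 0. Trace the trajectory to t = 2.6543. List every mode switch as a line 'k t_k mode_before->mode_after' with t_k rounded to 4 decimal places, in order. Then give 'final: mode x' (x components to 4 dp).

Mode 2: guard c·x = -1.7484 hit at Δt = 1.5144 (t = 1.5144), x⁻ = (-1.7484) → reset → x⁺ = (-1.6261), jump to mode 0
Mode 0: flow for 1.1399 to horizon, guard not reached → x = (-2.6855)

1 1.5144 2->0
final: 0 -2.6855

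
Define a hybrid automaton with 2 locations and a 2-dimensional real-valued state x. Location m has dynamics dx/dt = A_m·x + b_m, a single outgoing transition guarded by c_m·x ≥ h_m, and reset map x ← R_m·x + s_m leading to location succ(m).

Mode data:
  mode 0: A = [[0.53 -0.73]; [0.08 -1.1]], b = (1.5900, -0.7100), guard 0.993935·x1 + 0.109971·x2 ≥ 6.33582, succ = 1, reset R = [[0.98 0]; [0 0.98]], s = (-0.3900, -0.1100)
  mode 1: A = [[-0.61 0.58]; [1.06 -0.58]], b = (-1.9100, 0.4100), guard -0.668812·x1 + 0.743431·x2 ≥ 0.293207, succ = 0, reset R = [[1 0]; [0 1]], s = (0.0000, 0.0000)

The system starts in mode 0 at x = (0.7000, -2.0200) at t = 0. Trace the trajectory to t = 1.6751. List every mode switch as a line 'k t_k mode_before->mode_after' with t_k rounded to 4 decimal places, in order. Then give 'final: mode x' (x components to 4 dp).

Mode 0: guard c·x = 6.3358 hit at Δt = 1.3412 (t = 1.3412), x⁻ = (6.4557, -0.7339) → reset → x⁺ = (5.9366, -0.8292), jump to mode 1
Mode 1: flow for 0.3339 to horizon, guard not reached → x = (4.3053, 1.0619)

1 1.3412 0->1
final: 1 4.3053 1.0619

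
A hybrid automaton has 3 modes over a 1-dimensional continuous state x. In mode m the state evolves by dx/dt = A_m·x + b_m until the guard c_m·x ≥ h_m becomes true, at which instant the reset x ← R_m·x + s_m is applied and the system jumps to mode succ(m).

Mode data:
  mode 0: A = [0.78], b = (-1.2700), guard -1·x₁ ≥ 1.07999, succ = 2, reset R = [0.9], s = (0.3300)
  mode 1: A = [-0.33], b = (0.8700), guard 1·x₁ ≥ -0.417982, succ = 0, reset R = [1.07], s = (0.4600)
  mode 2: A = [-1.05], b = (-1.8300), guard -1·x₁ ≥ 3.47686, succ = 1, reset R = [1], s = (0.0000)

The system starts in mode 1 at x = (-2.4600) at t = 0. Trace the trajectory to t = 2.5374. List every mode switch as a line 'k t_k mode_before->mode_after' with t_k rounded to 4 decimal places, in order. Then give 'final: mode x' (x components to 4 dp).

Mode 1: guard c·x = -0.4180 hit at Δt = 1.5514 (t = 1.5514), x⁻ = (-0.4180) → reset → x⁺ = (0.0128), jump to mode 0
Mode 0: guard c·x = 1.0800 hit at Δt = 0.6624 (t = 2.2138), x⁻ = (-1.0800) → reset → x⁺ = (-0.6420), jump to mode 2
Mode 2: flow for 0.3236 to horizon, guard not reached → x = (-0.9591)

1 1.5514 1->0
2 2.2138 0->2
final: 2 -0.9591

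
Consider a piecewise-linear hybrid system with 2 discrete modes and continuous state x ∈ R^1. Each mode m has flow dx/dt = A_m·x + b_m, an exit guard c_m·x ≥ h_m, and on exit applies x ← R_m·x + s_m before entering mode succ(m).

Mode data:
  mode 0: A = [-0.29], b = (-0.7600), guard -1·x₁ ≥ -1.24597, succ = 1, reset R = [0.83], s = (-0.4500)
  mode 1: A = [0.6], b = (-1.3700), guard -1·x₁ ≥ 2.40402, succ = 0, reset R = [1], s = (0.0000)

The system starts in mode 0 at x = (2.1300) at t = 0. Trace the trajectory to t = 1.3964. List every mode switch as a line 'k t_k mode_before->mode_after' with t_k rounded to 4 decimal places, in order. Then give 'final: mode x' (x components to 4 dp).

1 0.7100 0->1
final: 1 -0.2817

Mode 0: guard c·x = -1.2460 hit at Δt = 0.7100 (t = 0.7100), x⁻ = (1.2460) → reset → x⁺ = (0.5842), jump to mode 1
Mode 1: flow for 0.6864 to horizon, guard not reached → x = (-0.2817)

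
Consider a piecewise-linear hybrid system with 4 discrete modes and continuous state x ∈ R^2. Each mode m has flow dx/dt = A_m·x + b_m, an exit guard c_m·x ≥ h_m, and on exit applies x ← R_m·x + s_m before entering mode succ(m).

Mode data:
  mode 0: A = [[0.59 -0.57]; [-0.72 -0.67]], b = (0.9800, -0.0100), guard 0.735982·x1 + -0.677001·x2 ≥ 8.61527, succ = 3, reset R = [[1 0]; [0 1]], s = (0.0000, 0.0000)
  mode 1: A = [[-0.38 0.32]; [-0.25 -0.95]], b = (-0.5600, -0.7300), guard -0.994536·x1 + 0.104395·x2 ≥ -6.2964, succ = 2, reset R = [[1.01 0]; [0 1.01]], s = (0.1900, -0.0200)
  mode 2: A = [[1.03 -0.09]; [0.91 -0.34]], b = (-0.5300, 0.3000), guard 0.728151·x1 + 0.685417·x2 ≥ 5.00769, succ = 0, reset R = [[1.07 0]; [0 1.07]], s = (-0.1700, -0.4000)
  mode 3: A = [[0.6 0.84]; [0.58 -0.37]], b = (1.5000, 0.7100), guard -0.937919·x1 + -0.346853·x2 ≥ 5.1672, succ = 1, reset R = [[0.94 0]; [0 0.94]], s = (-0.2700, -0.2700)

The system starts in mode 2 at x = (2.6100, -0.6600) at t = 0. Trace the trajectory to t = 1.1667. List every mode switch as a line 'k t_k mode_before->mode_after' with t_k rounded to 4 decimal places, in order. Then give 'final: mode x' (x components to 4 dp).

1 0.7558 2->0
final: 0 6.9115 -0.2795

Mode 2: guard c·x = 5.0077 hit at Δt = 0.7558 (t = 0.7558), x⁻ = (5.0377, 1.9543) → reset → x⁺ = (5.2203, 1.6911), jump to mode 0
Mode 0: flow for 0.4109 to horizon, guard not reached → x = (6.9115, -0.2795)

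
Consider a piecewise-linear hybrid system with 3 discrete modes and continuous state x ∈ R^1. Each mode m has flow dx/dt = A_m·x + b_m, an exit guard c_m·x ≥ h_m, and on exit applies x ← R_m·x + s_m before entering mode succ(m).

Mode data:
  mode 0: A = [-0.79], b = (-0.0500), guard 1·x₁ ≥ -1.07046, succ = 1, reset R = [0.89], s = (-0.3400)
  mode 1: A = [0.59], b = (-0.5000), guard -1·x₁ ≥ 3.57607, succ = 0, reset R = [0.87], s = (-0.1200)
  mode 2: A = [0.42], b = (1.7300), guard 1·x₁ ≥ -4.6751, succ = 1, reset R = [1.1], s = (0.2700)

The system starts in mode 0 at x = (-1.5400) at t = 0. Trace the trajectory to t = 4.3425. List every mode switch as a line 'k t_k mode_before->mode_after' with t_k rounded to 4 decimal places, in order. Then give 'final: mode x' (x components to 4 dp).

1 0.4844 0->1
2 1.7150 1->0
3 3.1655 0->1
final: 1 -3.4383

Mode 0: guard c·x = -1.0705 hit at Δt = 0.4844 (t = 0.4844), x⁻ = (-1.0705) → reset → x⁺ = (-1.2927), jump to mode 1
Mode 1: guard c·x = 3.5761 hit at Δt = 1.2306 (t = 1.7150), x⁻ = (-3.5761) → reset → x⁺ = (-3.2312), jump to mode 0
Mode 0: guard c·x = -1.0705 hit at Δt = 1.4505 (t = 3.1655), x⁻ = (-1.0705) → reset → x⁺ = (-1.2927), jump to mode 1
Mode 1: flow for 1.1770 to horizon, guard not reached → x = (-3.4383)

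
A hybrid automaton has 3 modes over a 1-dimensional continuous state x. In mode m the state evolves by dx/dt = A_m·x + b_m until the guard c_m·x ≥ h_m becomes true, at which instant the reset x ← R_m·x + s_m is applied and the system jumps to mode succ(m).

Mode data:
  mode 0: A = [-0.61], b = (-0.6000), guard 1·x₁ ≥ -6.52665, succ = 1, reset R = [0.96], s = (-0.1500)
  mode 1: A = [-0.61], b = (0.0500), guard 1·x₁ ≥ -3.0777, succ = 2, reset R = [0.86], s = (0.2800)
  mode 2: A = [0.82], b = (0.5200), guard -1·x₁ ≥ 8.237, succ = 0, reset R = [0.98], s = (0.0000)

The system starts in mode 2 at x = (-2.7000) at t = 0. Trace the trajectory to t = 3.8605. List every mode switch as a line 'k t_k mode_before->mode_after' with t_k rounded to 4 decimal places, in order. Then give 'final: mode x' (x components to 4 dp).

1 1.5890 2->0
2 1.9922 0->1
3 3.1741 1->2
final: 2 -3.6761

Mode 2: guard c·x = 8.2370 hit at Δt = 1.5890 (t = 1.5890), x⁻ = (-8.2370) → reset → x⁺ = (-8.0723), jump to mode 0
Mode 0: guard c·x = -6.5267 hit at Δt = 0.4032 (t = 1.9922), x⁻ = (-6.5267) → reset → x⁺ = (-6.4156), jump to mode 1
Mode 1: guard c·x = -3.0777 hit at Δt = 1.1819 (t = 3.1741), x⁻ = (-3.0777) → reset → x⁺ = (-2.3668), jump to mode 2
Mode 2: flow for 0.6864 to horizon, guard not reached → x = (-3.6761)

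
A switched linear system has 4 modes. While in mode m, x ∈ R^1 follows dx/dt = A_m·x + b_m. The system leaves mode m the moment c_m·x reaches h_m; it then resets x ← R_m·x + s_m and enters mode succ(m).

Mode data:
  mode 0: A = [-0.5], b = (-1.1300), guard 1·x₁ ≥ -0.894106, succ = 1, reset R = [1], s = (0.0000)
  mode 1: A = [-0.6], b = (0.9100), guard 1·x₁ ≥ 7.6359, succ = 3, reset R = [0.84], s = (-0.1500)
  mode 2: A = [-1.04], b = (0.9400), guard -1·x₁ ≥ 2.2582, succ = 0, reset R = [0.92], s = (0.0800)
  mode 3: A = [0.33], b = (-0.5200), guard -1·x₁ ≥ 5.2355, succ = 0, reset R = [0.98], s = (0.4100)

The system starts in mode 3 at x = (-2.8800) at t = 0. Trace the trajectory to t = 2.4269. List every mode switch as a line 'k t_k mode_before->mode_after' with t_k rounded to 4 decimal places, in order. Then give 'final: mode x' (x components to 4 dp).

1 1.2860 3->0
final: 0 -3.6510

Mode 3: guard c·x = 5.2355 hit at Δt = 1.2860 (t = 1.2860), x⁻ = (-5.2355) → reset → x⁺ = (-4.7208), jump to mode 0
Mode 0: flow for 1.1409 to horizon, guard not reached → x = (-3.6510)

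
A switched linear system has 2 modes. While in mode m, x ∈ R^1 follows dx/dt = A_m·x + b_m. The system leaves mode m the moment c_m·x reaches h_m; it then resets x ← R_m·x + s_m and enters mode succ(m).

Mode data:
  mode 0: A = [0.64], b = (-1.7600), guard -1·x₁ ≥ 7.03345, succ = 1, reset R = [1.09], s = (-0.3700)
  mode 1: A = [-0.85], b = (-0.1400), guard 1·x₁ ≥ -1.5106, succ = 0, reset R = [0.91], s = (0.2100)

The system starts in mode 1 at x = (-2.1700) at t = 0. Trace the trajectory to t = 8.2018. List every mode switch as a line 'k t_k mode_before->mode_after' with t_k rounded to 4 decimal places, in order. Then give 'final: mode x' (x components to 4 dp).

1 0.4691 1->0
2 1.9003 0->1
3 3.9782 1->0
4 5.4094 0->1
5 7.4873 1->0
final: 0 -3.4342

Mode 1: guard c·x = -1.5106 hit at Δt = 0.4691 (t = 0.4691), x⁻ = (-1.5106) → reset → x⁺ = (-1.1646), jump to mode 0
Mode 0: guard c·x = 7.0335 hit at Δt = 1.4312 (t = 1.9003), x⁻ = (-7.0335) → reset → x⁺ = (-8.0365), jump to mode 1
Mode 1: guard c·x = -1.5106 hit at Δt = 2.0779 (t = 3.9782), x⁻ = (-1.5106) → reset → x⁺ = (-1.1646), jump to mode 0
Mode 0: guard c·x = 7.0335 hit at Δt = 1.4312 (t = 5.4094), x⁻ = (-7.0335) → reset → x⁺ = (-8.0365), jump to mode 1
Mode 1: guard c·x = -1.5106 hit at Δt = 2.0779 (t = 7.4873), x⁻ = (-1.5106) → reset → x⁺ = (-1.1646), jump to mode 0
Mode 0: flow for 0.7145 to horizon, guard not reached → x = (-3.4342)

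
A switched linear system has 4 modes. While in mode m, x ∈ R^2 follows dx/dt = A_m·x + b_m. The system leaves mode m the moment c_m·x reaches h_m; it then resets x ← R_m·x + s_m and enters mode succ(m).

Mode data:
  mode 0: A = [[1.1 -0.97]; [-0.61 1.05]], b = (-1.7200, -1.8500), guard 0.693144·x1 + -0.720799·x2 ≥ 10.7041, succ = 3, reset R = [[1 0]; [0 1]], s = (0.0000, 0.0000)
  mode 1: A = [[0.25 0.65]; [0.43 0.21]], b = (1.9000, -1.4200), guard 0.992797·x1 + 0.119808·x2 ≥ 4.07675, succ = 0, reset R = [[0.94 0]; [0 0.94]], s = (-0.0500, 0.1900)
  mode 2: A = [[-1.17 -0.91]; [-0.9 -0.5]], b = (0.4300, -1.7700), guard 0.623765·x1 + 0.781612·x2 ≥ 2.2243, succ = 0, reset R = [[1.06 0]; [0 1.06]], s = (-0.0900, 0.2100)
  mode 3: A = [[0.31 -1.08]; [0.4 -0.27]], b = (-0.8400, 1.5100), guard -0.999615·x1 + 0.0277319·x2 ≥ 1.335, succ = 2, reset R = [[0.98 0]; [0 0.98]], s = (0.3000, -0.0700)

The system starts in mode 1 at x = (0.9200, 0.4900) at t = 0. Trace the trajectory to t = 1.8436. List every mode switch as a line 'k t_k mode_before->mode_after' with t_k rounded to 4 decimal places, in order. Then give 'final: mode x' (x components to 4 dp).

1 1.2126 1->0
final: 0 7.1088 -3.7943

Mode 1: guard c·x = 4.0767 hit at Δt = 1.2126 (t = 1.2126), x⁻ = (4.0955, 0.0894) → reset → x⁺ = (3.7998, 0.2741), jump to mode 0
Mode 0: flow for 0.6310 to horizon, guard not reached → x = (7.1088, -3.7943)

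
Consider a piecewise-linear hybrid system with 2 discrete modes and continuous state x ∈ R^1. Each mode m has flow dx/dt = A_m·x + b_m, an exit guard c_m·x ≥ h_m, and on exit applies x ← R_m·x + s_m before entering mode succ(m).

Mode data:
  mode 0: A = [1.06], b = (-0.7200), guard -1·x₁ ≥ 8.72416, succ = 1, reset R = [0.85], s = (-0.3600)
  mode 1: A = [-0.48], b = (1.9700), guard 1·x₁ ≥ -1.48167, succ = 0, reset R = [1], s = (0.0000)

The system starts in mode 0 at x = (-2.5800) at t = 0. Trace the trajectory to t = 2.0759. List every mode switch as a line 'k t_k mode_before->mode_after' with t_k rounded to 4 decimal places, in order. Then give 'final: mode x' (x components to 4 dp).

1 0.9996 0->1
final: 1 -2.9824

Mode 0: guard c·x = 8.7242 hit at Δt = 0.9996 (t = 0.9996), x⁻ = (-8.7242) → reset → x⁺ = (-7.7755), jump to mode 1
Mode 1: flow for 1.0763 to horizon, guard not reached → x = (-2.9824)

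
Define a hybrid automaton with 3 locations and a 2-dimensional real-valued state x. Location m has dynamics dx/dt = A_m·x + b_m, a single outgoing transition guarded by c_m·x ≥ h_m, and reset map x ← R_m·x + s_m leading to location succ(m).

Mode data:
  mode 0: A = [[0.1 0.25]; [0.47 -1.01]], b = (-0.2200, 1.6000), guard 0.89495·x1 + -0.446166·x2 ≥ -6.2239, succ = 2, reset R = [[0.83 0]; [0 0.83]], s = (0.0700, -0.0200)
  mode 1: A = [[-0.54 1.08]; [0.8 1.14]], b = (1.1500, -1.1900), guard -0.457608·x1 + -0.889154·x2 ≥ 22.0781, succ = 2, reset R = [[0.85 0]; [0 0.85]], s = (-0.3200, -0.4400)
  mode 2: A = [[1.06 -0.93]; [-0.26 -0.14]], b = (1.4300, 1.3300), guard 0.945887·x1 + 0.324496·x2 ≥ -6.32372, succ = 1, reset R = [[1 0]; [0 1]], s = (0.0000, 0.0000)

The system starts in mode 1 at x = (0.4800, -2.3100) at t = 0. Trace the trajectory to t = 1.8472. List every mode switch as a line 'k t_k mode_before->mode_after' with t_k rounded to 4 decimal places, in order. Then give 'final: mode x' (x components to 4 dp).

Mode 1: guard c·x = 22.0781 hit at Δt = 1.4332 (t = 1.4332), x⁻ = (-8.6980, -20.3540) → reset → x⁺ = (-7.7133, -17.7409), jump to mode 2
Mode 2: flow for 0.4140 to horizon, guard not reached → x = (-3.1417, -15.6312)

1 1.4332 1->2
final: 2 -3.1417 -15.6312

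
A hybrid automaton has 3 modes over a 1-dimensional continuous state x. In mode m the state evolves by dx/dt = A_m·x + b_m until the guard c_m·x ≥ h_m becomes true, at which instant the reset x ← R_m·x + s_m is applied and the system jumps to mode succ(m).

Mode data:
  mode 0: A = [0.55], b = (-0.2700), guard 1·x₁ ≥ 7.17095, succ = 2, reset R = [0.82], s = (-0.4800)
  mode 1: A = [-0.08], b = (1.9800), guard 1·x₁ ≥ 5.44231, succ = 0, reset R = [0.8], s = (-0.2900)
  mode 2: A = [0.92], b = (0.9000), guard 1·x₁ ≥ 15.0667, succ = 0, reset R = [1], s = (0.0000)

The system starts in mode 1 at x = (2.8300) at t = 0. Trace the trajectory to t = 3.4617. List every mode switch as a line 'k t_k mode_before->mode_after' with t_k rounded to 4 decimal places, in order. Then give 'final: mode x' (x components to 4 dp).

Mode 1: guard c·x = 5.4423 hit at Δt = 1.5862 (t = 1.5862), x⁻ = (5.4423) → reset → x⁺ = (4.0638), jump to mode 0
Mode 0: guard c·x = 7.1710 hit at Δt = 1.1377 (t = 2.7239), x⁻ = (7.1709) → reset → x⁺ = (5.4002), jump to mode 2
Mode 2: flow for 0.7378 to horizon, guard not reached → x = (11.5966)

1 1.5862 1->0
2 2.7239 0->2
final: 2 11.5966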